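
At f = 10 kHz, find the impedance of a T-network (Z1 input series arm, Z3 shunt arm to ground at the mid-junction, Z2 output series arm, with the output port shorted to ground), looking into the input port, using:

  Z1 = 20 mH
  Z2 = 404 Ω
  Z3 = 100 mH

Step 1 — Angular frequency: ω = 2π·f = 2π·1e+04 = 6.283e+04 rad/s.
Step 2 — Component impedances:
  Z1: Z = jωL = j·6.283e+04·0.02 = 0 + j1257 Ω
  Z2: Z = R = 404 Ω
  Z3: Z = jωL = j·6.283e+04·0.1 = 0 + j6283 Ω
Step 3 — With the output port shorted to ground, the output series arm Z2 runs from the junction to ground; the shunt arm Z3 also runs from the junction to ground. They appear in parallel: Z3 || Z2 = 402.3 + j25.87 Ω.
Step 4 — Series with input arm Z1: Z_in = Z1 + (Z3 || Z2) = 402.3 + j1283 Ω = 1344∠72.6° Ω.

Z = 402.3 + j1283 Ω = 1344∠72.6° Ω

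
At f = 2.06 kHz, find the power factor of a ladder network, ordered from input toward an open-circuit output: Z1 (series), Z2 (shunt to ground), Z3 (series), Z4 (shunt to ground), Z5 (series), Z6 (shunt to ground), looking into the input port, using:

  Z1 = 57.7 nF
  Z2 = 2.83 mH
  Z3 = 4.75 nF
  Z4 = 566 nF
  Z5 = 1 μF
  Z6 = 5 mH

Step 1 — Angular frequency: ω = 2π·f = 2π·2060 = 1.294e+04 rad/s.
Step 2 — Component impedances:
  Z1: Z = 1/(jωC) = -j/(ω·C) = 0 - j1339 Ω
  Z2: Z = jωL = j·1.294e+04·0.00283 = 0 + j36.63 Ω
  Z3: Z = 1/(jωC) = -j/(ω·C) = 0 - j1.627e+04 Ω
  Z4: Z = 1/(jωC) = -j/(ω·C) = 0 - j136.5 Ω
  Z5: Z = 1/(jωC) = -j/(ω·C) = 0 - j77.26 Ω
  Z6: Z = jωL = j·1.294e+04·0.005 = 0 + j64.72 Ω
Step 3 — Ladder network (open output): work backward from the far end, alternating series and parallel combinations. Z_in = 0 - j1302 Ω = 1302∠-90.0° Ω.
Step 4 — Power factor: PF = cos(φ) = Re(Z)/|Z| = 0/1302 = 0.
Step 5 — Type: Im(Z) = -1302 ⇒ leading (phase φ = -90.0°).

PF = 0 (leading, φ = -90.0°)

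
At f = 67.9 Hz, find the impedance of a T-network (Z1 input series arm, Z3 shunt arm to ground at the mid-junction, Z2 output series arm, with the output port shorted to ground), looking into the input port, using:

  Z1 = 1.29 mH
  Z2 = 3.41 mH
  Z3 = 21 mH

Step 1 — Angular frequency: ω = 2π·f = 2π·67.9 = 426.6 rad/s.
Step 2 — Component impedances:
  Z1: Z = jωL = j·426.6·0.00129 = 0 + j0.5504 Ω
  Z2: Z = jωL = j·426.6·0.00341 = 0 + j1.455 Ω
  Z3: Z = jωL = j·426.6·0.021 = 0 + j8.959 Ω
Step 3 — With the output port shorted to ground, the output series arm Z2 runs from the junction to ground; the shunt arm Z3 also runs from the junction to ground. They appear in parallel: Z3 || Z2 = 0 + j1.252 Ω.
Step 4 — Series with input arm Z1: Z_in = Z1 + (Z3 || Z2) = 0 + j1.802 Ω = 1.802∠90.0° Ω.

Z = 0 + j1.802 Ω = 1.802∠90.0° Ω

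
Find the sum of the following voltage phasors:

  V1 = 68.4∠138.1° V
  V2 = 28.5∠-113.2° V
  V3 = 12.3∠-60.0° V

Step 1 — Convert each phasor to rectangular form:
  V1 = 68.4·(cos(138.1°) + j·sin(138.1°)) = -50.91 + j45.68 V
  V2 = 28.5·(cos(-113.2°) + j·sin(-113.2°)) = -11.23 - j26.2 V
  V3 = 12.3·(cos(-60.0°) + j·sin(-60.0°)) = 6.15 - j10.65 V
Step 2 — Sum components: V_total = -55.99 + j8.832 V.
Step 3 — Convert to polar: |V_total| = 56.68 V, ∠V_total = 171.0°.

V_total = 56.68∠171.0° V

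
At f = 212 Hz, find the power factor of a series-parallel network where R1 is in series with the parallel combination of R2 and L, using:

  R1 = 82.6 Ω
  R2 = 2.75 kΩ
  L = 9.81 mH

Step 1 — Angular frequency: ω = 2π·f = 2π·212 = 1332 rad/s.
Step 2 — Component impedances:
  R1: Z = R = 82.6 Ω
  R2: Z = R = 2750 Ω
  L: Z = jωL = j·1332·0.00981 = 0 + j13.07 Ω
Step 3 — Parallel branch: R2 || L = 1/(1/R2 + 1/L) = 0.06209 + j13.07 Ω.
Step 4 — Series with R1: Z_total = R1 + (R2 || L) = 82.66 + j13.07 Ω = 83.69∠9.0° Ω.
Step 5 — Power factor: PF = cos(φ) = Re(Z)/|Z| = 82.66/83.69 = 0.9877.
Step 6 — Type: Im(Z) = 13.07 ⇒ lagging (phase φ = 9.0°).

PF = 0.9877 (lagging, φ = 9.0°)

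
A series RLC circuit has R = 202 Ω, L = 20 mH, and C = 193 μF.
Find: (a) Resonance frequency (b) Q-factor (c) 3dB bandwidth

Step 1 — Resonance: ω₀ = 1/√(LC) = 1/√(0.02·0.000193) = 509 rad/s.
Step 2 — f₀ = ω₀/(2π) = 81.01 Hz.
Step 3 — Series Q: Q = ω₀L/R = 509·0.02/202 = 0.05039.
Step 4 — Bandwidth: Δω = ω₀/Q = 1.01e+04 rad/s; BW = Δω/(2π) = 1607 Hz.

(a) f₀ = 81.01 Hz  (b) Q = 0.05039  (c) BW = 1607 Hz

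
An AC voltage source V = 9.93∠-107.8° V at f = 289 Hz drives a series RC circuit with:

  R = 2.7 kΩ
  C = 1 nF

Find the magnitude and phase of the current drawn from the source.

Step 1 — Angular frequency: ω = 2π·f = 2π·289 = 1816 rad/s.
Step 2 — Component impedances:
  R: Z = R = 2700 Ω
  C: Z = 1/(jωC) = -j/(ω·C) = 0 - j5.507e+05 Ω
Step 3 — Series combination: Z_total = R + C = 2700 - j5.507e+05 Ω = 5.507e+05∠-89.7° Ω.
Step 4 — Source phasor: V = 9.93∠-107.8° V = -3.036 - j9.455 V.
Step 5 — Ohm's law: I = V / Z_total = (-3.036 - j9.455) / (2700 - j5.507e+05) = 1.714e-05 - j5.596e-06 A.
Step 6 — Convert to polar: |I| = 1.803e-05 A, ∠I = -18.1°.

I = 1.803e-05∠-18.1° A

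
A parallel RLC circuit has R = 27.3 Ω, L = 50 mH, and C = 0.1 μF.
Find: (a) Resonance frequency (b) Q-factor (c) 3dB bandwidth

Step 1 — Resonance: ω₀ = 1/√(LC) = 1/√(0.05·1e-07) = 1.414e+04 rad/s.
Step 2 — f₀ = ω₀/(2π) = 2251 Hz.
Step 3 — Parallel Q: Q = R/(ω₀L) = 27.3/(1.414e+04·0.05) = 0.03861.
Step 4 — Bandwidth: Δω = ω₀/Q = 3.663e+05 rad/s; BW = Δω/(2π) = 5.83e+04 Hz.

(a) f₀ = 2251 Hz  (b) Q = 0.03861  (c) BW = 5.83e+04 Hz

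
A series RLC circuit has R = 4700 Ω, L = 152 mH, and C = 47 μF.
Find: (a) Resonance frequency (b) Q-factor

Step 1 — Resonance condition Im(Z)=0 gives ω₀ = 1/√(LC).
Step 2 — ω₀ = 1/√(0.152·4.7e-05) = 374.1 rad/s.
Step 3 — f₀ = ω₀/(2π) = 59.55 Hz.
Step 4 — Series Q: Q = ω₀L/R = 374.1·0.152/4700 = 0.0121.

(a) f₀ = 59.55 Hz  (b) Q = 0.0121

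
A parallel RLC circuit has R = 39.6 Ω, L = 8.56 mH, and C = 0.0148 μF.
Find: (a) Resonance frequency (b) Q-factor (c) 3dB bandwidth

Step 1 — Resonance: ω₀ = 1/√(LC) = 1/√(0.00856·1.48e-08) = 8.884e+04 rad/s.
Step 2 — f₀ = ω₀/(2π) = 1.414e+04 Hz.
Step 3 — Parallel Q: Q = R/(ω₀L) = 39.6/(8.884e+04·0.00856) = 0.05207.
Step 4 — Bandwidth: Δω = ω₀/Q = 1.706e+06 rad/s; BW = Δω/(2π) = 2.716e+05 Hz.

(a) f₀ = 1.414e+04 Hz  (b) Q = 0.05207  (c) BW = 2.716e+05 Hz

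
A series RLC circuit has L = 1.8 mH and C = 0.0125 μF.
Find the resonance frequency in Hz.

Step 1 — Resonance condition Im(Z)=0 gives ω₀ = 1/√(LC).
Step 2 — ω₀ = 1/√(0.0018·1.25e-08) = 2.108e+05 rad/s.
Step 3 — f₀ = ω₀/(2π) = 3.355e+04 Hz.

f₀ = 3.355e+04 Hz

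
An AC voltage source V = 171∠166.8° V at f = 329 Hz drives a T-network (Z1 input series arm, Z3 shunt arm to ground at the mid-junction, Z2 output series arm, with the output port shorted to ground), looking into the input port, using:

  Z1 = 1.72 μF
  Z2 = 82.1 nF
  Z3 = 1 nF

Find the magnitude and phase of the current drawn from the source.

Step 1 — Angular frequency: ω = 2π·f = 2π·329 = 2067 rad/s.
Step 2 — Component impedances:
  Z1: Z = 1/(jωC) = -j/(ω·C) = 0 - j281.3 Ω
  Z2: Z = 1/(jωC) = -j/(ω·C) = 0 - j5892 Ω
  Z3: Z = 1/(jωC) = -j/(ω·C) = 0 - j4.838e+05 Ω
Step 3 — With the output port shorted to ground, the output series arm Z2 runs from the junction to ground; the shunt arm Z3 also runs from the junction to ground. They appear in parallel: Z3 || Z2 = 0 - j5821 Ω.
Step 4 — Series with input arm Z1: Z_in = Z1 + (Z3 || Z2) = 0 - j6103 Ω = 6103∠-90.0° Ω.
Step 5 — Source phasor: V = 171∠166.8° V = -166.5 + j39.05 V.
Step 6 — Ohm's law: I = V / Z_total = (-166.5 + j39.05) / (0 - j6103) = -0.006399 - j0.02728 A.
Step 7 — Convert to polar: |I| = 0.02802 A, ∠I = -103.2°.

I = 0.02802∠-103.2° A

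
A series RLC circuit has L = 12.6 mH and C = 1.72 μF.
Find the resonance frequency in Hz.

Step 1 — Resonance condition Im(Z)=0 gives ω₀ = 1/√(LC).
Step 2 — ω₀ = 1/√(0.0126·1.72e-06) = 6793 rad/s.
Step 3 — f₀ = ω₀/(2π) = 1081 Hz.

f₀ = 1081 Hz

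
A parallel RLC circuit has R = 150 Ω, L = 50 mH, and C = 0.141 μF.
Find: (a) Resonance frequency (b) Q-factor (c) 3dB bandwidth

Step 1 — Resonance: ω₀ = 1/√(LC) = 1/√(0.05·1.41e-07) = 1.191e+04 rad/s.
Step 2 — f₀ = ω₀/(2π) = 1896 Hz.
Step 3 — Parallel Q: Q = R/(ω₀L) = 150/(1.191e+04·0.05) = 0.2519.
Step 4 — Bandwidth: Δω = ω₀/Q = 4.728e+04 rad/s; BW = Δω/(2π) = 7525 Hz.

(a) f₀ = 1896 Hz  (b) Q = 0.2519  (c) BW = 7525 Hz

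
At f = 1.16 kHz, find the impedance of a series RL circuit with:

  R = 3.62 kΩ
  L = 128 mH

Step 1 — Angular frequency: ω = 2π·f = 2π·1160 = 7288 rad/s.
Step 2 — Component impedances:
  R: Z = R = 3620 Ω
  L: Z = jωL = j·7288·0.128 = 0 + j932.9 Ω
Step 3 — Series combination: Z_total = R + L = 3620 + j932.9 Ω = 3738∠14.5° Ω.

Z = 3620 + j932.9 Ω = 3738∠14.5° Ω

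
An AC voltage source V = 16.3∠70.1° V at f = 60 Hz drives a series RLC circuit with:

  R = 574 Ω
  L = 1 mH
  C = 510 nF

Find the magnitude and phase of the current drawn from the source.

Step 1 — Angular frequency: ω = 2π·f = 2π·60 = 377 rad/s.
Step 2 — Component impedances:
  R: Z = R = 574 Ω
  L: Z = jωL = j·377·0.001 = 0 + j0.377 Ω
  C: Z = 1/(jωC) = -j/(ω·C) = 0 - j5201 Ω
Step 3 — Series combination: Z_total = R + L + C = 574 - j5201 Ω = 5232∠-83.7° Ω.
Step 4 — Source phasor: V = 16.3∠70.1° V = 5.548 + j15.33 V.
Step 5 — Ohm's law: I = V / Z_total = (5.548 + j15.33) / (574 - j5201) = -0.002795 + j0.001375 A.
Step 6 — Convert to polar: |I| = 0.003115 A, ∠I = 153.8°.

I = 0.003115∠153.8° A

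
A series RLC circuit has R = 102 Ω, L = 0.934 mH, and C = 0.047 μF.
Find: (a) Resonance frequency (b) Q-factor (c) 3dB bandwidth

Step 1 — Resonance: ω₀ = 1/√(LC) = 1/√(0.000934·4.7e-08) = 1.509e+05 rad/s.
Step 2 — f₀ = ω₀/(2π) = 2.402e+04 Hz.
Step 3 — Series Q: Q = ω₀L/R = 1.509e+05·0.000934/102 = 1.382.
Step 4 — Bandwidth: Δω = ω₀/Q = 1.092e+05 rad/s; BW = Δω/(2π) = 1.738e+04 Hz.

(a) f₀ = 2.402e+04 Hz  (b) Q = 1.382  (c) BW = 1.738e+04 Hz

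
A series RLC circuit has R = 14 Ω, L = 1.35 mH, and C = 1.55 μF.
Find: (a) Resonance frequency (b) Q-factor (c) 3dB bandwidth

Step 1 — Resonance: ω₀ = 1/√(LC) = 1/√(0.00135·1.55e-06) = 2.186e+04 rad/s.
Step 2 — f₀ = ω₀/(2π) = 3479 Hz.
Step 3 — Series Q: Q = ω₀L/R = 2.186e+04·0.00135/14 = 2.108.
Step 4 — Bandwidth: Δω = ω₀/Q = 1.037e+04 rad/s; BW = Δω/(2π) = 1650 Hz.

(a) f₀ = 3479 Hz  (b) Q = 2.108  (c) BW = 1650 Hz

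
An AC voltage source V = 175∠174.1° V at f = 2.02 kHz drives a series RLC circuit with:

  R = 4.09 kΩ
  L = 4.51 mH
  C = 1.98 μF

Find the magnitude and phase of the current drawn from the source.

Step 1 — Angular frequency: ω = 2π·f = 2π·2020 = 1.269e+04 rad/s.
Step 2 — Component impedances:
  R: Z = R = 4090 Ω
  L: Z = jωL = j·1.269e+04·0.00451 = 0 + j57.24 Ω
  C: Z = 1/(jωC) = -j/(ω·C) = 0 - j39.79 Ω
Step 3 — Series combination: Z_total = R + L + C = 4090 + j17.45 Ω = 4090∠0.2° Ω.
Step 4 — Source phasor: V = 175∠174.1° V = -174.1 + j17.99 V.
Step 5 — Ohm's law: I = V / Z_total = (-174.1 + j17.99) / (4090 + j17.45) = -0.04254 + j0.00458 A.
Step 6 — Convert to polar: |I| = 0.04279 A, ∠I = 173.9°.

I = 0.04279∠173.9° A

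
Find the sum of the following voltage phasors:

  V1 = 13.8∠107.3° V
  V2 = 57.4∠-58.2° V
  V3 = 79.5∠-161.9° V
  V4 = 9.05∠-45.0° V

Step 1 — Convert each phasor to rectangular form:
  V1 = 13.8·(cos(107.3°) + j·sin(107.3°)) = -4.104 + j13.18 V
  V2 = 57.4·(cos(-58.2°) + j·sin(-58.2°)) = 30.25 - j48.78 V
  V3 = 79.5·(cos(-161.9°) + j·sin(-161.9°)) = -75.57 - j24.7 V
  V4 = 9.05·(cos(-45.0°) + j·sin(-45.0°)) = 6.399 - j6.399 V
Step 2 — Sum components: V_total = -43.02 - j66.71 V.
Step 3 — Convert to polar: |V_total| = 79.38 V, ∠V_total = -122.8°.

V_total = 79.38∠-122.8° V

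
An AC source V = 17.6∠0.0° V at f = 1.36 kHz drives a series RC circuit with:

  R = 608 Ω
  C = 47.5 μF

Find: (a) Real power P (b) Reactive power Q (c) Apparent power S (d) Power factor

Step 1 — Angular frequency: ω = 2π·f = 2π·1360 = 8545 rad/s.
Step 2 — Component impedances:
  R: Z = R = 608 Ω
  C: Z = 1/(jωC) = -j/(ω·C) = 0 - j2.464 Ω
Step 3 — Series combination: Z_total = R + C = 608 - j2.464 Ω = 608∠-0.2° Ω.
Step 4 — Source phasor: V = 17.6∠0.0° V = 17.6 V.
Step 5 — Current: I = V / Z = 0.02895 + j0.0001173 A = 0.02895∠0.2° A.
Step 6 — Complex power: S = V·I* = 0.5095 - j0.002064 VA.
Step 7 — Real power: P = Re(S) = 0.5095 W.
Step 8 — Reactive power: Q = Im(S) = -0.002064 VAR.
Step 9 — Apparent power: |S| = 0.5095 VA.
Step 10 — Power factor: PF = P/|S| = 1 (leading).

(a) P = 0.5095 W  (b) Q = -0.002064 VAR  (c) S = 0.5095 VA  (d) PF = 1 (leading)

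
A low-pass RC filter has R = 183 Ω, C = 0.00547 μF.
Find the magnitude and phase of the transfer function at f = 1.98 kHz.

Step 1 — Angular frequency: ω = 2π·1980 = 1.244e+04 rad/s.
Step 2 — Transfer function: H(jω) = 1/(1 + jωRC).
Step 3 — Denominator: 1 + jωRC = 1 + j·1.244e+04·183·5.47e-09 = 1 + j0.01245.
Step 4 — H = 0.9998 - j0.01245.
Step 5 — Magnitude: |H| = 0.9999 (-0.0 dB); phase: φ = -0.7°.

|H| = 0.9999 (-0.0 dB), φ = -0.7°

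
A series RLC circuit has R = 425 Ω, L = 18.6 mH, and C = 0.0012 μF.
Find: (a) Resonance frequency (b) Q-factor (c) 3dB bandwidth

Step 1 — Resonance: ω₀ = 1/√(LC) = 1/√(0.0186·1.2e-09) = 2.117e+05 rad/s.
Step 2 — f₀ = ω₀/(2π) = 3.369e+04 Hz.
Step 3 — Series Q: Q = ω₀L/R = 2.117e+05·0.0186/425 = 9.264.
Step 4 — Bandwidth: Δω = ω₀/Q = 2.285e+04 rad/s; BW = Δω/(2π) = 3637 Hz.

(a) f₀ = 3.369e+04 Hz  (b) Q = 9.264  (c) BW = 3637 Hz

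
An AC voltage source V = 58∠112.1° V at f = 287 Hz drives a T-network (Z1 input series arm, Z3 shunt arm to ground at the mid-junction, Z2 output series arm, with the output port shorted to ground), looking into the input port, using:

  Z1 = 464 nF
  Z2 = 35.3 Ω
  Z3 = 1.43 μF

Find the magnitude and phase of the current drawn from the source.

Step 1 — Angular frequency: ω = 2π·f = 2π·287 = 1803 rad/s.
Step 2 — Component impedances:
  Z1: Z = 1/(jωC) = -j/(ω·C) = 0 - j1195 Ω
  Z2: Z = R = 35.3 Ω
  Z3: Z = 1/(jωC) = -j/(ω·C) = 0 - j387.8 Ω
Step 3 — With the output port shorted to ground, the output series arm Z2 runs from the junction to ground; the shunt arm Z3 also runs from the junction to ground. They appear in parallel: Z3 || Z2 = 35.01 - j3.187 Ω.
Step 4 — Series with input arm Z1: Z_in = Z1 + (Z3 || Z2) = 35.01 - j1198 Ω = 1199∠-88.3° Ω.
Step 5 — Source phasor: V = 58∠112.1° V = -21.82 + j53.74 V.
Step 6 — Ohm's law: I = V / Z_total = (-21.82 + j53.74) / (35.01 - j1198) = -0.04534 - j0.01688 A.
Step 7 — Convert to polar: |I| = 0.04838 A, ∠I = -159.6°.

I = 0.04838∠-159.6° A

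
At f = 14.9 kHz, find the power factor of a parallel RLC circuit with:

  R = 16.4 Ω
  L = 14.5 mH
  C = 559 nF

Step 1 — Angular frequency: ω = 2π·f = 2π·1.49e+04 = 9.362e+04 rad/s.
Step 2 — Component impedances:
  R: Z = R = 16.4 Ω
  L: Z = jωL = j·9.362e+04·0.0145 = 0 + j1357 Ω
  C: Z = 1/(jωC) = -j/(ω·C) = 0 - j19.11 Ω
Step 3 — Parallel combination: 1/Z_total = 1/R + 1/L + 1/C; Z_total = 9.557 - j8.087 Ω = 12.52∠-40.2° Ω.
Step 4 — Power factor: PF = cos(φ) = Re(Z)/|Z| = 9.557/12.519 = 0.7634.
Step 5 — Type: Im(Z) = -8.087 ⇒ leading (phase φ = -40.2°).

PF = 0.7634 (leading, φ = -40.2°)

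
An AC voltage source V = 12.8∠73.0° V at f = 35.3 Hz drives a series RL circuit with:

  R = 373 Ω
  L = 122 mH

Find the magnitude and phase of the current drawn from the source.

Step 1 — Angular frequency: ω = 2π·f = 2π·35.3 = 221.8 rad/s.
Step 2 — Component impedances:
  R: Z = R = 373 Ω
  L: Z = jωL = j·221.8·0.122 = 0 + j27.06 Ω
Step 3 — Series combination: Z_total = R + L = 373 + j27.06 Ω = 374∠4.1° Ω.
Step 4 — Source phasor: V = 12.8∠73.0° V = 3.742 + j12.24 V.
Step 5 — Ohm's law: I = V / Z_total = (3.742 + j12.24) / (373 + j27.06) = 0.01235 + j0.03192 A.
Step 6 — Convert to polar: |I| = 0.03423 A, ∠I = 68.9°.

I = 0.03423∠68.9° A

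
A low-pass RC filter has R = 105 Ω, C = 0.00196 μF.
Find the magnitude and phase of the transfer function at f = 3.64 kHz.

Step 1 — Angular frequency: ω = 2π·3640 = 2.287e+04 rad/s.
Step 2 — Transfer function: H(jω) = 1/(1 + jωRC).
Step 3 — Denominator: 1 + jωRC = 1 + j·2.287e+04·105·1.96e-09 = 1 + j0.004707.
Step 4 — H = 1 - j0.004707.
Step 5 — Magnitude: |H| = 1 (-0.0 dB); phase: φ = -0.3°.

|H| = 1 (-0.0 dB), φ = -0.3°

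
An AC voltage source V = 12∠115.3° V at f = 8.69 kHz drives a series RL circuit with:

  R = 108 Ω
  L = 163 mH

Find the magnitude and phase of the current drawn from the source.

Step 1 — Angular frequency: ω = 2π·f = 2π·8690 = 5.46e+04 rad/s.
Step 2 — Component impedances:
  R: Z = R = 108 Ω
  L: Z = jωL = j·5.46e+04·0.163 = 0 + j8900 Ω
Step 3 — Series combination: Z_total = R + L = 108 + j8900 Ω = 8901∠89.3° Ω.
Step 4 — Source phasor: V = 12∠115.3° V = -5.128 + j10.85 V.
Step 5 — Ohm's law: I = V / Z_total = (-5.128 + j10.85) / (108 + j8900) = 0.001212 + j0.0005909 A.
Step 6 — Convert to polar: |I| = 0.001348 A, ∠I = 26.0°.

I = 0.001348∠26.0° A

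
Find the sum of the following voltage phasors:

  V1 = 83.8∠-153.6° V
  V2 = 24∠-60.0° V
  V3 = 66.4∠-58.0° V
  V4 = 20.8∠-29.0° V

Step 1 — Convert each phasor to rectangular form:
  V1 = 83.8·(cos(-153.6°) + j·sin(-153.6°)) = -75.06 - j37.26 V
  V2 = 24·(cos(-60.0°) + j·sin(-60.0°)) = 12 - j20.78 V
  V3 = 66.4·(cos(-58.0°) + j·sin(-58.0°)) = 35.19 - j56.31 V
  V4 = 20.8·(cos(-29.0°) + j·sin(-29.0°)) = 18.19 - j10.08 V
Step 2 — Sum components: V_total = -9.682 - j124.4 V.
Step 3 — Convert to polar: |V_total| = 124.8 V, ∠V_total = -94.4°.

V_total = 124.8∠-94.4° V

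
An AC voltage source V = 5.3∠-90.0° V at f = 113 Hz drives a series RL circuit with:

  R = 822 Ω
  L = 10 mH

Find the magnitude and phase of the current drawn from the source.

Step 1 — Angular frequency: ω = 2π·f = 2π·113 = 710 rad/s.
Step 2 — Component impedances:
  R: Z = R = 822 Ω
  L: Z = jωL = j·710·0.01 = 0 + j7.1 Ω
Step 3 — Series combination: Z_total = R + L = 822 + j7.1 Ω = 822∠0.5° Ω.
Step 4 — Source phasor: V = 5.3∠-90.0° V = 0 - j5.3 V.
Step 5 — Ohm's law: I = V / Z_total = (0 - j5.3) / (822 + j7.1) = -5.569e-05 - j0.006447 A.
Step 6 — Convert to polar: |I| = 0.006447 A, ∠I = -90.5°.

I = 0.006447∠-90.5° A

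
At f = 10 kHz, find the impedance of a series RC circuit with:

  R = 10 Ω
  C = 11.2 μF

Step 1 — Angular frequency: ω = 2π·f = 2π·1e+04 = 6.283e+04 rad/s.
Step 2 — Component impedances:
  R: Z = R = 10 Ω
  C: Z = 1/(jωC) = -j/(ω·C) = 0 - j1.421 Ω
Step 3 — Series combination: Z_total = R + C = 10 - j1.421 Ω = 10.1∠-8.1° Ω.

Z = 10 - j1.421 Ω = 10.1∠-8.1° Ω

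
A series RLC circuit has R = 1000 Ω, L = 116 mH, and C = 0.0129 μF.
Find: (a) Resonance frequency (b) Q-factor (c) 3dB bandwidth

Step 1 — Resonance: ω₀ = 1/√(LC) = 1/√(0.116·1.29e-08) = 2.585e+04 rad/s.
Step 2 — f₀ = ω₀/(2π) = 4114 Hz.
Step 3 — Series Q: Q = ω₀L/R = 2.585e+04·0.116/1000 = 2.999.
Step 4 — Bandwidth: Δω = ω₀/Q = 8621 rad/s; BW = Δω/(2π) = 1372 Hz.

(a) f₀ = 4114 Hz  (b) Q = 2.999  (c) BW = 1372 Hz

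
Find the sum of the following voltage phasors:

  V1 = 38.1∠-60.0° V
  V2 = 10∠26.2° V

Step 1 — Convert each phasor to rectangular form:
  V1 = 38.1·(cos(-60.0°) + j·sin(-60.0°)) = 19.05 - j33 V
  V2 = 10·(cos(26.2°) + j·sin(26.2°)) = 8.973 + j4.415 V
Step 2 — Sum components: V_total = 28.02 - j28.58 V.
Step 3 — Convert to polar: |V_total| = 40.03 V, ∠V_total = -45.6°.

V_total = 40.03∠-45.6° V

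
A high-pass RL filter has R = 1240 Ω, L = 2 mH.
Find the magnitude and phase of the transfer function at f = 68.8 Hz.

Step 1 — Angular frequency: ω = 2π·68.8 = 432.3 rad/s.
Step 2 — Transfer function: H(jω) = jωL/(R + jωL).
Step 3 — Numerator jωL = j·0.8646; denominator R + jωL = 1240 + j0.8646.
Step 4 — H = 4.861e-07 + j0.0006972.
Step 5 — Magnitude: |H| = 0.0006972 (-63.1 dB); phase: φ = 90.0°.

|H| = 0.0006972 (-63.1 dB), φ = 90.0°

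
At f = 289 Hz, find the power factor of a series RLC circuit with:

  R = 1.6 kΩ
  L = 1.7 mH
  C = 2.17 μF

Step 1 — Angular frequency: ω = 2π·f = 2π·289 = 1816 rad/s.
Step 2 — Component impedances:
  R: Z = R = 1600 Ω
  L: Z = jωL = j·1816·0.0017 = 0 + j3.087 Ω
  C: Z = 1/(jωC) = -j/(ω·C) = 0 - j253.8 Ω
Step 3 — Series combination: Z_total = R + L + C = 1600 - j250.7 Ω = 1620∠-8.9° Ω.
Step 4 — Power factor: PF = cos(φ) = Re(Z)/|Z| = 1600/1619.52 = 0.9879.
Step 5 — Type: Im(Z) = -250.7 ⇒ leading (phase φ = -8.9°).

PF = 0.9879 (leading, φ = -8.9°)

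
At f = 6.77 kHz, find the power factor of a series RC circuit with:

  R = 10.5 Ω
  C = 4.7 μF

Step 1 — Angular frequency: ω = 2π·f = 2π·6770 = 4.254e+04 rad/s.
Step 2 — Component impedances:
  R: Z = R = 10.5 Ω
  C: Z = 1/(jωC) = -j/(ω·C) = 0 - j5.002 Ω
Step 3 — Series combination: Z_total = R + C = 10.5 - j5.002 Ω = 11.63∠-25.5° Ω.
Step 4 — Power factor: PF = cos(φ) = Re(Z)/|Z| = 10.5/11.63 = 0.9028.
Step 5 — Type: Im(Z) = -5.002 ⇒ leading (phase φ = -25.5°).

PF = 0.9028 (leading, φ = -25.5°)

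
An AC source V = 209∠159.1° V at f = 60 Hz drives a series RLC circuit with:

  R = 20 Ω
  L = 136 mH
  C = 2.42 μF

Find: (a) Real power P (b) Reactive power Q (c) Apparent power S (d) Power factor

Step 1 — Angular frequency: ω = 2π·f = 2π·60 = 377 rad/s.
Step 2 — Component impedances:
  R: Z = R = 20 Ω
  L: Z = jωL = j·377·0.136 = 0 + j51.27 Ω
  C: Z = 1/(jωC) = -j/(ω·C) = 0 - j1096 Ω
Step 3 — Series combination: Z_total = R + L + C = 20 - j1045 Ω = 1045∠-88.9° Ω.
Step 4 — Source phasor: V = 209∠159.1° V = -195.2 + j74.56 V.
Step 5 — Current: I = V / Z = -0.07491 - j0.1854 A = 0.2∠-112.0° A.
Step 6 — Complex power: S = V·I* = 0.8 - j41.79 VA.
Step 7 — Real power: P = Re(S) = 0.8 W.
Step 8 — Reactive power: Q = Im(S) = -41.79 VAR.
Step 9 — Apparent power: |S| = 41.8 VA.
Step 10 — Power factor: PF = P/|S| = 0.01914 (leading).

(a) P = 0.8 W  (b) Q = -41.79 VAR  (c) S = 41.8 VA  (d) PF = 0.01914 (leading)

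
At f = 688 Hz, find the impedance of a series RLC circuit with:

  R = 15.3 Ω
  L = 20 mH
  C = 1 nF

Step 1 — Angular frequency: ω = 2π·f = 2π·688 = 4323 rad/s.
Step 2 — Component impedances:
  R: Z = R = 15.3 Ω
  L: Z = jωL = j·4323·0.02 = 0 + j86.46 Ω
  C: Z = 1/(jωC) = -j/(ω·C) = 0 - j2.313e+05 Ω
Step 3 — Series combination: Z_total = R + L + C = 15.3 - j2.312e+05 Ω = 2.312e+05∠-90.0° Ω.

Z = 15.3 - j2.312e+05 Ω = 2.312e+05∠-90.0° Ω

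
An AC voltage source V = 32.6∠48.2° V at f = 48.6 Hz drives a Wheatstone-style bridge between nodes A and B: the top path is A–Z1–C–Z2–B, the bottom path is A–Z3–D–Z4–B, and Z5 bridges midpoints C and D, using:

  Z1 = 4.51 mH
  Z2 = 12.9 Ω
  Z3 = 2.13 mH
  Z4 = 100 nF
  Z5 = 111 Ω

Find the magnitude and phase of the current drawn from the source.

Step 1 — Angular frequency: ω = 2π·f = 2π·48.6 = 305.4 rad/s.
Step 2 — Component impedances:
  Z1: Z = jωL = j·305.4·0.00451 = 0 + j1.377 Ω
  Z2: Z = R = 12.9 Ω
  Z3: Z = jωL = j·305.4·0.00213 = 0 + j0.6504 Ω
  Z4: Z = 1/(jωC) = -j/(ω·C) = 0 - j3.275e+04 Ω
  Z5: Z = R = 111 Ω
Step 3 — Bridge requires nodal analysis (the Z5 bridge couples midpoints C and D, so the two paths cannot be reduced to a simple series/parallel combination). Setting node B to ground and injecting 1 A at node A, the 3-node admittance system at A, C, D solves to V_A = Z_AB = 12.92 + j1.372 Ω = 12.99∠6.1° Ω.
Step 4 — Source phasor: V = 32.6∠48.2° V = 21.73 + j24.3 V.
Step 5 — Ohm's law: I = V / Z_total = (21.73 + j24.3) / (12.92 + j1.372) = 1.861 + j1.684 A.
Step 6 — Convert to polar: |I| = 2.509 A, ∠I = 42.1°.

I = 2.509∠42.1° A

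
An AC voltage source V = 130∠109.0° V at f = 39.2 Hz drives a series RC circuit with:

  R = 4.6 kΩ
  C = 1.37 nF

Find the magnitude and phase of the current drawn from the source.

Step 1 — Angular frequency: ω = 2π·f = 2π·39.2 = 246.3 rad/s.
Step 2 — Component impedances:
  R: Z = R = 4600 Ω
  C: Z = 1/(jωC) = -j/(ω·C) = 0 - j2.964e+06 Ω
Step 3 — Series combination: Z_total = R + C = 4600 - j2.964e+06 Ω = 2.964e+06∠-89.9° Ω.
Step 4 — Source phasor: V = 130∠109.0° V = -42.32 + j122.9 V.
Step 5 — Ohm's law: I = V / Z_total = (-42.32 + j122.9) / (4600 - j2.964e+06) = -4.15e-05 - j1.422e-05 A.
Step 6 — Convert to polar: |I| = 4.387e-05 A, ∠I = -161.1°.

I = 4.387e-05∠-161.1° A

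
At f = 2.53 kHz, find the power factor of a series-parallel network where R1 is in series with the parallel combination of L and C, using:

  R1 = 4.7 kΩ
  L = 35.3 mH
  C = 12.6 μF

Step 1 — Angular frequency: ω = 2π·f = 2π·2530 = 1.59e+04 rad/s.
Step 2 — Component impedances:
  R1: Z = R = 4700 Ω
  L: Z = jωL = j·1.59e+04·0.0353 = 0 + j561.1 Ω
  C: Z = 1/(jωC) = -j/(ω·C) = 0 - j4.993 Ω
Step 3 — Parallel branch: L || C = 1/(1/L + 1/C) = 0 - j5.037 Ω.
Step 4 — Series with R1: Z_total = R1 + (L || C) = 4700 - j5.037 Ω = 4700∠-0.1° Ω.
Step 5 — Power factor: PF = cos(φ) = Re(Z)/|Z| = 4700/4700 = 1.
Step 6 — Type: Im(Z) = -5.037 ⇒ leading (phase φ = -0.1°).

PF = 1 (leading, φ = -0.1°)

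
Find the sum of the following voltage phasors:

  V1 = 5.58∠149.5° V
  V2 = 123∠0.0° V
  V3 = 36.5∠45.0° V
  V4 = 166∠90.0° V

Step 1 — Convert each phasor to rectangular form:
  V1 = 5.58·(cos(149.5°) + j·sin(149.5°)) = -4.808 + j2.832 V
  V2 = 123·(cos(0.0°) + j·sin(0.0°)) = 123 V
  V3 = 36.5·(cos(45.0°) + j·sin(45.0°)) = 25.81 + j25.81 V
  V4 = 166·(cos(90.0°) + j·sin(90.0°)) = 0 + j166 V
Step 2 — Sum components: V_total = 144 + j194.6 V.
Step 3 — Convert to polar: |V_total| = 242.1 V, ∠V_total = 53.5°.

V_total = 242.1∠53.5° V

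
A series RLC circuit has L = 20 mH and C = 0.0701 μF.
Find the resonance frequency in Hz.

Step 1 — Resonance condition Im(Z)=0 gives ω₀ = 1/√(LC).
Step 2 — ω₀ = 1/√(0.02·7.01e-08) = 2.671e+04 rad/s.
Step 3 — f₀ = ω₀/(2π) = 4251 Hz.

f₀ = 4251 Hz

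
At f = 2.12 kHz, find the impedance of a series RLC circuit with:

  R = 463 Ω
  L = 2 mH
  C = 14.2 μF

Step 1 — Angular frequency: ω = 2π·f = 2π·2120 = 1.332e+04 rad/s.
Step 2 — Component impedances:
  R: Z = R = 463 Ω
  L: Z = jωL = j·1.332e+04·0.002 = 0 + j26.64 Ω
  C: Z = 1/(jωC) = -j/(ω·C) = 0 - j5.287 Ω
Step 3 — Series combination: Z_total = R + L + C = 463 + j21.35 Ω = 463.5∠2.6° Ω.

Z = 463 + j21.35 Ω = 463.5∠2.6° Ω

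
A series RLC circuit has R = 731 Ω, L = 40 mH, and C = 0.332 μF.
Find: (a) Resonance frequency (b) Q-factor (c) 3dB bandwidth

Step 1 — Resonance condition Im(Z)=0 gives ω₀ = 1/√(LC).
Step 2 — ω₀ = 1/√(0.04·3.32e-07) = 8678 rad/s.
Step 3 — f₀ = ω₀/(2π) = 1381 Hz.
Step 4 — Series Q: Q = ω₀L/R = 8678·0.04/731 = 0.4748.
Step 5 — 3dB bandwidth: Δω = ω₀/Q = 1.828e+04 rad/s; BW = Δω/(2π) = 2909 Hz.

(a) f₀ = 1381 Hz  (b) Q = 0.4748  (c) BW = 2909 Hz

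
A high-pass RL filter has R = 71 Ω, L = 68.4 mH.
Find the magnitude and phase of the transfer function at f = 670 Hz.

Step 1 — Angular frequency: ω = 2π·670 = 4210 rad/s.
Step 2 — Transfer function: H(jω) = jωL/(R + jωL).
Step 3 — Numerator jωL = j·287.9; denominator R + jωL = 71 + j287.9.
Step 4 — H = 0.9427 + j0.2324.
Step 5 — Magnitude: |H| = 0.9709 (-0.3 dB); phase: φ = 13.9°.

|H| = 0.9709 (-0.3 dB), φ = 13.9°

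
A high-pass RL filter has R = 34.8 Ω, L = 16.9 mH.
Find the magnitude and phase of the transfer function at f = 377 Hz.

Step 1 — Angular frequency: ω = 2π·377 = 2369 rad/s.
Step 2 — Transfer function: H(jω) = jωL/(R + jωL).
Step 3 — Numerator jωL = j·40.03; denominator R + jωL = 34.8 + j40.03.
Step 4 — H = 0.5696 + j0.4951.
Step 5 — Magnitude: |H| = 0.7547 (-2.4 dB); phase: φ = 41.0°.

|H| = 0.7547 (-2.4 dB), φ = 41.0°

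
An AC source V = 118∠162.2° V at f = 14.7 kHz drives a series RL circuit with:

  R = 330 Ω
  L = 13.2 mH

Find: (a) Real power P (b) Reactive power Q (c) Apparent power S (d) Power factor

Step 1 — Angular frequency: ω = 2π·f = 2π·1.47e+04 = 9.236e+04 rad/s.
Step 2 — Component impedances:
  R: Z = R = 330 Ω
  L: Z = jωL = j·9.236e+04·0.0132 = 0 + j1219 Ω
Step 3 — Series combination: Z_total = R + L = 330 + j1219 Ω = 1263∠74.9° Ω.
Step 4 — Source phasor: V = 118∠162.2° V = -112.4 + j36.07 V.
Step 5 — Current: I = V / Z = 0.004327 + j0.09332 A = 0.09342∠87.3° A.
Step 6 — Complex power: S = V·I* = 2.88 + j10.64 VA.
Step 7 — Real power: P = Re(S) = 2.88 W.
Step 8 — Reactive power: Q = Im(S) = 10.64 VAR.
Step 9 — Apparent power: |S| = 11.02 VA.
Step 10 — Power factor: PF = P/|S| = 0.2613 (lagging).

(a) P = 2.88 W  (b) Q = 10.64 VAR  (c) S = 11.02 VA  (d) PF = 0.2613 (lagging)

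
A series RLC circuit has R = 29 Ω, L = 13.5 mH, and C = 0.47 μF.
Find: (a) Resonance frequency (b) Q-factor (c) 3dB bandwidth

Step 1 — Resonance condition Im(Z)=0 gives ω₀ = 1/√(LC).
Step 2 — ω₀ = 1/√(0.0135·4.7e-07) = 1.255e+04 rad/s.
Step 3 — f₀ = ω₀/(2π) = 1998 Hz.
Step 4 — Series Q: Q = ω₀L/R = 1.255e+04·0.0135/29 = 5.844.
Step 5 — 3dB bandwidth: Δω = ω₀/Q = 2148 rad/s; BW = Δω/(2π) = 341.9 Hz.

(a) f₀ = 1998 Hz  (b) Q = 5.844  (c) BW = 341.9 Hz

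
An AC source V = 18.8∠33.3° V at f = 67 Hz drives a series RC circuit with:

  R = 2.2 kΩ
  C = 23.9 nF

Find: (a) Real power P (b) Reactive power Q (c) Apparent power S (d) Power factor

Step 1 — Angular frequency: ω = 2π·f = 2π·67 = 421 rad/s.
Step 2 — Component impedances:
  R: Z = R = 2200 Ω
  C: Z = 1/(jωC) = -j/(ω·C) = 0 - j9.939e+04 Ω
Step 3 — Series combination: Z_total = R + C = 2200 - j9.939e+04 Ω = 9.942e+04∠-88.7° Ω.
Step 4 — Source phasor: V = 18.8∠33.3° V = 15.71 + j10.32 V.
Step 5 — Current: I = V / Z = -0.0001003 + j0.0001603 A = 0.0001891∠122.0° A.
Step 6 — Complex power: S = V·I* = 7.867e-05 - j0.003554 VA.
Step 7 — Real power: P = Re(S) = 7.867e-05 W.
Step 8 — Reactive power: Q = Im(S) = -0.003554 VAR.
Step 9 — Apparent power: |S| = 0.003555 VA.
Step 10 — Power factor: PF = P/|S| = 0.02213 (leading).

(a) P = 7.867e-05 W  (b) Q = -0.003554 VAR  (c) S = 0.003555 VA  (d) PF = 0.02213 (leading)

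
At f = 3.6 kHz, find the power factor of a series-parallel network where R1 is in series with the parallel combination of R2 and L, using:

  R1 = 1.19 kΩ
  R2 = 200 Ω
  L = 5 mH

Step 1 — Angular frequency: ω = 2π·f = 2π·3600 = 2.262e+04 rad/s.
Step 2 — Component impedances:
  R1: Z = R = 1190 Ω
  R2: Z = R = 200 Ω
  L: Z = jωL = j·2.262e+04·0.005 = 0 + j113.1 Ω
Step 3 — Parallel branch: R2 || L = 1/(1/R2 + 1/L) = 48.46 + j85.69 Ω.
Step 4 — Series with R1: Z_total = R1 + (R2 || L) = 1238 + j85.69 Ω = 1241∠4.0° Ω.
Step 5 — Power factor: PF = cos(φ) = Re(Z)/|Z| = 1238/1241 = 0.9976.
Step 6 — Type: Im(Z) = 85.69 ⇒ lagging (phase φ = 4.0°).

PF = 0.9976 (lagging, φ = 4.0°)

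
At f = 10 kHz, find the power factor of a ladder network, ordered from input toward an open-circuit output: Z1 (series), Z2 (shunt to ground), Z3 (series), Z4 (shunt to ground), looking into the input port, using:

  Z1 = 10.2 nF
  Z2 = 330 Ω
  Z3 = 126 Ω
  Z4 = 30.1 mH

Step 1 — Angular frequency: ω = 2π·f = 2π·1e+04 = 6.283e+04 rad/s.
Step 2 — Component impedances:
  Z1: Z = 1/(jωC) = -j/(ω·C) = 0 - j1560 Ω
  Z2: Z = R = 330 Ω
  Z3: Z = R = 126 Ω
  Z4: Z = jωL = j·6.283e+04·0.0301 = 0 + j1891 Ω
Step 3 — Ladder network (open output): work backward from the far end, alternating series and parallel combinations. Z_in = 316.9 - j1506 Ω = 1539∠-78.1° Ω.
Step 4 — Power factor: PF = cos(φ) = Re(Z)/|Z| = 316.9/1539 = 0.2059.
Step 5 — Type: Im(Z) = -1506 ⇒ leading (phase φ = -78.1°).

PF = 0.2059 (leading, φ = -78.1°)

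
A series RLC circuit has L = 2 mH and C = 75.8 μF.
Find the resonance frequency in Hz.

Step 1 — Resonance condition Im(Z)=0 gives ω₀ = 1/√(LC).
Step 2 — ω₀ = 1/√(0.002·7.58e-05) = 2568 rad/s.
Step 3 — f₀ = ω₀/(2π) = 408.8 Hz.

f₀ = 408.8 Hz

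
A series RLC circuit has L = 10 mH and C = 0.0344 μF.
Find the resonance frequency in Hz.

Step 1 — Resonance condition Im(Z)=0 gives ω₀ = 1/√(LC).
Step 2 — ω₀ = 1/√(0.01·3.44e-08) = 5.392e+04 rad/s.
Step 3 — f₀ = ω₀/(2π) = 8581 Hz.

f₀ = 8581 Hz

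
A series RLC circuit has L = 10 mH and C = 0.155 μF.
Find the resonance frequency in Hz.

Step 1 — Resonance condition Im(Z)=0 gives ω₀ = 1/√(LC).
Step 2 — ω₀ = 1/√(0.01·1.55e-07) = 2.54e+04 rad/s.
Step 3 — f₀ = ω₀/(2π) = 4043 Hz.

f₀ = 4043 Hz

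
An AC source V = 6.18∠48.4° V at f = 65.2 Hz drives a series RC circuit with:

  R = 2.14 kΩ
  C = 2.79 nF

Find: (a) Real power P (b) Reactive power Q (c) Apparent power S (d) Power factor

Step 1 — Angular frequency: ω = 2π·f = 2π·65.2 = 409.7 rad/s.
Step 2 — Component impedances:
  R: Z = R = 2140 Ω
  C: Z = 1/(jωC) = -j/(ω·C) = 0 - j8.749e+05 Ω
Step 3 — Series combination: Z_total = R + C = 2140 - j8.749e+05 Ω = 8.749e+05∠-89.9° Ω.
Step 4 — Source phasor: V = 6.18∠48.4° V = 4.103 + j4.621 V.
Step 5 — Current: I = V / Z = -5.271e-06 + j4.703e-06 A = 7.063e-06∠138.3° A.
Step 6 — Complex power: S = V·I* = 1.068e-07 - j4.365e-05 VA.
Step 7 — Real power: P = Re(S) = 1.068e-07 W.
Step 8 — Reactive power: Q = Im(S) = -4.365e-05 VAR.
Step 9 — Apparent power: |S| = 4.365e-05 VA.
Step 10 — Power factor: PF = P/|S| = 0.002446 (leading).

(a) P = 1.068e-07 W  (b) Q = -4.365e-05 VAR  (c) S = 4.365e-05 VA  (d) PF = 0.002446 (leading)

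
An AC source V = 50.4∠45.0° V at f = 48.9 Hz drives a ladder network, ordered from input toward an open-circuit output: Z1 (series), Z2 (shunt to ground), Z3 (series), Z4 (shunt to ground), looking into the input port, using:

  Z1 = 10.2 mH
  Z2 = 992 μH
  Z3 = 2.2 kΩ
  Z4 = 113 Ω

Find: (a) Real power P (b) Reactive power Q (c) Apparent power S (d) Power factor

Step 1 — Angular frequency: ω = 2π·f = 2π·48.9 = 307.2 rad/s.
Step 2 — Component impedances:
  Z1: Z = jωL = j·307.2·0.0102 = 0 + j3.134 Ω
  Z2: Z = jωL = j·307.2·0.000992 = 0 + j0.3048 Ω
  Z3: Z = R = 2200 Ω
  Z4: Z = R = 113 Ω
Step 3 — Ladder network (open output): work backward from the far end, alternating series and parallel combinations. Z_in = 4.016e-05 + j3.439 Ω = 3.439∠90.0° Ω.
Step 4 — Source phasor: V = 50.4∠45.0° V = 35.64 + j35.64 V.
Step 5 — Current: I = V / Z = 10.36 - j10.36 A = 14.66∠-45.0° A.
Step 6 — Complex power: S = V·I* = 0.008628 + j738.7 VA.
Step 7 — Real power: P = Re(S) = 0.008628 W.
Step 8 — Reactive power: Q = Im(S) = 738.7 VAR.
Step 9 — Apparent power: |S| = 738.7 VA.
Step 10 — Power factor: PF = P/|S| = 1.168e-05 (lagging).

(a) P = 0.008628 W  (b) Q = 738.7 VAR  (c) S = 738.7 VA  (d) PF = 1.168e-05 (lagging)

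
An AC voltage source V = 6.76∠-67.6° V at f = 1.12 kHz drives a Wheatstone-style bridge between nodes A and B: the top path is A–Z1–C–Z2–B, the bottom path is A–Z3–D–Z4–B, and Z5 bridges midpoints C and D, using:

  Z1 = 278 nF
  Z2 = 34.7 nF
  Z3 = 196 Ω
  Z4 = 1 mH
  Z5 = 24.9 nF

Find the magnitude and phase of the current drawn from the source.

Step 1 — Angular frequency: ω = 2π·f = 2π·1120 = 7037 rad/s.
Step 2 — Component impedances:
  Z1: Z = 1/(jωC) = -j/(ω·C) = 0 - j511.2 Ω
  Z2: Z = 1/(jωC) = -j/(ω·C) = 0 - j4095 Ω
  Z3: Z = R = 196 Ω
  Z4: Z = jωL = j·7037·0.001 = 0 + j7.037 Ω
  Z5: Z = 1/(jωC) = -j/(ω·C) = 0 - j5707 Ω
Step 3 — Bridge requires nodal analysis (the Z5 bridge couples midpoints C and D, so the two paths cannot be reduced to a simple series/parallel combination). Setting node B to ground and injecting 1 A at node A, the 3-node admittance system at A, C, D solves to V_A = Z_AB = 195.7 - j6.208 Ω = 195.8∠-1.8° Ω.
Step 4 — Source phasor: V = 6.76∠-67.6° V = 2.576 - j6.25 V.
Step 5 — Ohm's law: I = V / Z_total = (2.576 - j6.25) / (195.7 - j6.208) = 0.01417 - j0.03149 A.
Step 6 — Convert to polar: |I| = 0.03453 A, ∠I = -65.8°.

I = 0.03453∠-65.8° A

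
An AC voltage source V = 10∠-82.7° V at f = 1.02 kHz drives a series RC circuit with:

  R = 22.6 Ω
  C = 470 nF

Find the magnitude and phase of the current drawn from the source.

Step 1 — Angular frequency: ω = 2π·f = 2π·1020 = 6409 rad/s.
Step 2 — Component impedances:
  R: Z = R = 22.6 Ω
  C: Z = 1/(jωC) = -j/(ω·C) = 0 - j332 Ω
Step 3 — Series combination: Z_total = R + C = 22.6 - j332 Ω = 332.8∠-86.1° Ω.
Step 4 — Source phasor: V = 10∠-82.7° V = 1.271 - j9.919 V.
Step 5 — Ohm's law: I = V / Z_total = (1.271 - j9.919) / (22.6 - j332) = 0.03 + j0.001785 A.
Step 6 — Convert to polar: |I| = 0.03005 A, ∠I = 3.4°.

I = 0.03005∠3.4° A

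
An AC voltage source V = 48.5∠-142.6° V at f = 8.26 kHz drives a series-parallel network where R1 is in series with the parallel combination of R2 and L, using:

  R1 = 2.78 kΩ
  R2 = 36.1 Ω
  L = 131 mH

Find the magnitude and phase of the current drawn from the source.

Step 1 — Angular frequency: ω = 2π·f = 2π·8260 = 5.19e+04 rad/s.
Step 2 — Component impedances:
  R1: Z = R = 2780 Ω
  R2: Z = R = 36.1 Ω
  L: Z = jωL = j·5.19e+04·0.131 = 0 + j6799 Ω
Step 3 — Parallel branch: R2 || L = 1/(1/R2 + 1/L) = 36.1 + j0.1917 Ω.
Step 4 — Series with R1: Z_total = R1 + (R2 || L) = 2816 + j0.1917 Ω = 2816∠0.0° Ω.
Step 5 — Source phasor: V = 48.5∠-142.6° V = -38.53 - j29.46 V.
Step 6 — Ohm's law: I = V / Z_total = (-38.53 - j29.46) / (2816 + j0.1917) = -0.01368 - j0.01046 A.
Step 7 — Convert to polar: |I| = 0.01722 A, ∠I = -142.6°.

I = 0.01722∠-142.6° A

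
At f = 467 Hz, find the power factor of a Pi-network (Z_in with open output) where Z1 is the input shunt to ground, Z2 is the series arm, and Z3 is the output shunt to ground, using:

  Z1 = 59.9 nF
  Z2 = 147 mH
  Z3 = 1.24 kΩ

Step 1 — Angular frequency: ω = 2π·f = 2π·467 = 2934 rad/s.
Step 2 — Component impedances:
  Z1: Z = 1/(jωC) = -j/(ω·C) = 0 - j5690 Ω
  Z2: Z = jωL = j·2934·0.147 = 0 + j431.3 Ω
  Z3: Z = R = 1240 Ω
Step 3 — With open output, the series arm Z2 and the output shunt Z3 appear in series to ground: Z2 + Z3 = 1240 + j431.3 Ω.
Step 4 — Parallel with input shunt Z1: Z_in = Z1 || (Z2 + Z3) = 1375 + j142.4 Ω = 1383∠5.9° Ω.
Step 5 — Power factor: PF = cos(φ) = Re(Z)/|Z| = 1375.3/1382.6 = 0.9947.
Step 6 — Type: Im(Z) = 142.4 ⇒ lagging (phase φ = 5.9°).

PF = 0.9947 (lagging, φ = 5.9°)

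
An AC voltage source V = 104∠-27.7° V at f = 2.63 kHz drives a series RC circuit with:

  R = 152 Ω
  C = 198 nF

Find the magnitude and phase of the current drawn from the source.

Step 1 — Angular frequency: ω = 2π·f = 2π·2630 = 1.652e+04 rad/s.
Step 2 — Component impedances:
  R: Z = R = 152 Ω
  C: Z = 1/(jωC) = -j/(ω·C) = 0 - j305.6 Ω
Step 3 — Series combination: Z_total = R + C = 152 - j305.6 Ω = 341.3∠-63.6° Ω.
Step 4 — Source phasor: V = 104∠-27.7° V = 92.08 - j48.34 V.
Step 5 — Ohm's law: I = V / Z_total = (92.08 - j48.34) / (152 - j305.6) = 0.2469 + j0.1785 A.
Step 6 — Convert to polar: |I| = 0.3047 A, ∠I = 35.9°.

I = 0.3047∠35.9° A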